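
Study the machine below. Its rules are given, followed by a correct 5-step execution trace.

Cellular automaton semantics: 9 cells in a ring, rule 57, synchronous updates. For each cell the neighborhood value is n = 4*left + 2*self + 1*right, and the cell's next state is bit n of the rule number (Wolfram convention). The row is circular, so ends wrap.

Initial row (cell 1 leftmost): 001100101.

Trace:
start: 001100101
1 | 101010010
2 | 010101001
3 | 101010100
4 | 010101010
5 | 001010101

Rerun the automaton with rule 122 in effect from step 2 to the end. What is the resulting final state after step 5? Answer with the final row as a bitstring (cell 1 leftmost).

101111111

(re-executing steps 2..5 under rule 122; state before step 2: 101010010)
2 | 010101101
3 | 101011110
4 | 010110011
5 | 101111111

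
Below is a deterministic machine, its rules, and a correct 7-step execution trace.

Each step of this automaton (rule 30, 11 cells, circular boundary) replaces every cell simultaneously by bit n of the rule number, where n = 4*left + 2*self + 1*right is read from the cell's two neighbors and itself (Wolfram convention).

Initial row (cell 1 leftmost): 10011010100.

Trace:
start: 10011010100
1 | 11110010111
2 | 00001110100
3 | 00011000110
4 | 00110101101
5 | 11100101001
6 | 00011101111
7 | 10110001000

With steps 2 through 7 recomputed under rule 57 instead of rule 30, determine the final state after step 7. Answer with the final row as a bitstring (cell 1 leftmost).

10010010110

(re-executing steps 2..7 under rule 57; state before step 2: 11110010111)
2 | 00001001100
3 | 11100101011
4 | 00010010110
5 | 11001001101
6 | 00100101011
7 | 10010010110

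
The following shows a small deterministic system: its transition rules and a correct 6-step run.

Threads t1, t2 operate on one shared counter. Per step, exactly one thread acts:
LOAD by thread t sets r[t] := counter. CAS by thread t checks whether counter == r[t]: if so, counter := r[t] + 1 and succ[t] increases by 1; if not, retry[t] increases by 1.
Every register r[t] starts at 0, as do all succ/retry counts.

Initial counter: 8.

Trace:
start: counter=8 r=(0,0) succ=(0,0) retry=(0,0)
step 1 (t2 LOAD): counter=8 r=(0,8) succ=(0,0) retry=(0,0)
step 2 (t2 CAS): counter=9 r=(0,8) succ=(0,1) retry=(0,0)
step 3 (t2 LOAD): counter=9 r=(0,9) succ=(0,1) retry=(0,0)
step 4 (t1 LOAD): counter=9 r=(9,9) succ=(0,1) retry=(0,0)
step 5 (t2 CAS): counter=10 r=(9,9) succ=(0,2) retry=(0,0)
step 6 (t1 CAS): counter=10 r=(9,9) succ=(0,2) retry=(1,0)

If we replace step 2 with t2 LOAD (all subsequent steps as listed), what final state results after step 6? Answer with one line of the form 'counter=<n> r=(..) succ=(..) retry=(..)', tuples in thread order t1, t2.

(re-executing from step 2 with the substitution; state before step 2: counter=8 r=(0,8) succ=(0,0) retry=(0,0))
step 2 (t2 LOAD): counter=8 r=(0,8) succ=(0,0) retry=(0,0)
step 3 (t2 LOAD): counter=8 r=(0,8) succ=(0,0) retry=(0,0)
step 4 (t1 LOAD): counter=8 r=(8,8) succ=(0,0) retry=(0,0)
step 5 (t2 CAS): counter=9 r=(8,8) succ=(0,1) retry=(0,0)
step 6 (t1 CAS): counter=9 r=(8,8) succ=(0,1) retry=(1,0)

counter=9 r=(8,8) succ=(0,1) retry=(1,0)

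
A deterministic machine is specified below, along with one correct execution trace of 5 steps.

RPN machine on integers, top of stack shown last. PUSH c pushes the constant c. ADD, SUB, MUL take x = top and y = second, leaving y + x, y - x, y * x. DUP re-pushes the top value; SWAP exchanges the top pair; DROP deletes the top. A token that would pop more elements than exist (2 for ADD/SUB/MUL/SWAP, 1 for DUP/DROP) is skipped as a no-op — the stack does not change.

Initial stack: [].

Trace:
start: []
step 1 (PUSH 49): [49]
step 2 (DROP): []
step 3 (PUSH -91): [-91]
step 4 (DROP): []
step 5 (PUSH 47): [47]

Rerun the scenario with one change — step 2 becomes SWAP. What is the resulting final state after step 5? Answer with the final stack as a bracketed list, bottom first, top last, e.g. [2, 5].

[49, 47]

(re-executing from step 2 with the substitution; state before step 2: [49])
step 2 (SWAP): [49]
step 3 (PUSH -91): [49, -91]
step 4 (DROP): [49]
step 5 (PUSH 47): [49, 47]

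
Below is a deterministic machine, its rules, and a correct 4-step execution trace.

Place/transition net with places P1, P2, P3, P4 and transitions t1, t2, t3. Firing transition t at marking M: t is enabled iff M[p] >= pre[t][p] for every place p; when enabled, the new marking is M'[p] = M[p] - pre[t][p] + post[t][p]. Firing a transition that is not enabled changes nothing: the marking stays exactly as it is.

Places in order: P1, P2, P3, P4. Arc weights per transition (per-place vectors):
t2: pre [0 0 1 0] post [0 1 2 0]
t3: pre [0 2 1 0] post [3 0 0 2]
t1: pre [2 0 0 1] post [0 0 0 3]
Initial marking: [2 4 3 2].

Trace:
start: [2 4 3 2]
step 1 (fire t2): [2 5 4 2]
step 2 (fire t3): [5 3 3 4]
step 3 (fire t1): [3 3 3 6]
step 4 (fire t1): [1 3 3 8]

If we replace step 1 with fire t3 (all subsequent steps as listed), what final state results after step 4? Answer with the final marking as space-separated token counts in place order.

4 0 1 10

(re-executing from step 1 with the substitution; state before step 1: [2 4 3 2])
step 1 (fire t3): [5 2 2 4]
step 2 (fire t3): [8 0 1 6]
step 3 (fire t1): [6 0 1 8]
step 4 (fire t1): [4 0 1 10]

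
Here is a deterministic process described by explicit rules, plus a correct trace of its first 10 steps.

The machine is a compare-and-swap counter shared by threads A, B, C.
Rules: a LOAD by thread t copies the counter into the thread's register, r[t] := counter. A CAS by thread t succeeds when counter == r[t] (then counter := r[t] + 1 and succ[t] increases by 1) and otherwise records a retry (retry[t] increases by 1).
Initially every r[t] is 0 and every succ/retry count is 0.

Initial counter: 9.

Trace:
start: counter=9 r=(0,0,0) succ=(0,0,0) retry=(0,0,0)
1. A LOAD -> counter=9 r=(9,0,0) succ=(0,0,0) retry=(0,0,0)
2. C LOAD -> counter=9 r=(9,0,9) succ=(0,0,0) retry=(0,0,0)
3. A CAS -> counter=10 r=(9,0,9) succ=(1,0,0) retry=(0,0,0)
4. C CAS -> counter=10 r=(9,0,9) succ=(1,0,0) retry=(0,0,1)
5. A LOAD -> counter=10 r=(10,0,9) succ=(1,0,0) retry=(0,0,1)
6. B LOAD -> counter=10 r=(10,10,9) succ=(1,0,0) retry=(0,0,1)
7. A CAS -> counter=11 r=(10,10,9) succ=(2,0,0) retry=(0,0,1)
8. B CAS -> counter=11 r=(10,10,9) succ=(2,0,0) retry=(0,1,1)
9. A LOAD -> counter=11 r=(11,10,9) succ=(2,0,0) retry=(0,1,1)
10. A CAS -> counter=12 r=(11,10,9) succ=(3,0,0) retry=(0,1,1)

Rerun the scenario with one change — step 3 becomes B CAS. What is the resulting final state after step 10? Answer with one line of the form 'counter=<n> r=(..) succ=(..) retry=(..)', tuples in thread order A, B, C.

counter=12 r=(11,10,9) succ=(2,0,1) retry=(0,2,0)

(re-executing from step 3 with the substitution; state before step 3: counter=9 r=(9,0,9) succ=(0,0,0) retry=(0,0,0))
3. B CAS -> counter=9 r=(9,0,9) succ=(0,0,0) retry=(0,1,0)
4. C CAS -> counter=10 r=(9,0,9) succ=(0,0,1) retry=(0,1,0)
5. A LOAD -> counter=10 r=(10,0,9) succ=(0,0,1) retry=(0,1,0)
6. B LOAD -> counter=10 r=(10,10,9) succ=(0,0,1) retry=(0,1,0)
7. A CAS -> counter=11 r=(10,10,9) succ=(1,0,1) retry=(0,1,0)
8. B CAS -> counter=11 r=(10,10,9) succ=(1,0,1) retry=(0,2,0)
9. A LOAD -> counter=11 r=(11,10,9) succ=(1,0,1) retry=(0,2,0)
10. A CAS -> counter=12 r=(11,10,9) succ=(2,0,1) retry=(0,2,0)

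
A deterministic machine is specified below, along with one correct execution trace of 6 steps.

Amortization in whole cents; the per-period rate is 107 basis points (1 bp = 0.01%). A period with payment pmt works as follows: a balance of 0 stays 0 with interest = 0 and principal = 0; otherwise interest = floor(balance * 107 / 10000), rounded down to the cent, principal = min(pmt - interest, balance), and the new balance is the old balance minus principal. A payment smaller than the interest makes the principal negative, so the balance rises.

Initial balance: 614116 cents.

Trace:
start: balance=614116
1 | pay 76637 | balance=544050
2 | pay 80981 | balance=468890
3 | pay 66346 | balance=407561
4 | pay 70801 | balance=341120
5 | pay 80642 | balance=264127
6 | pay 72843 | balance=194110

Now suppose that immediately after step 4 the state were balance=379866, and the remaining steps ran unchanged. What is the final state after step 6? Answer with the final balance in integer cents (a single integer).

state after step 4 := balance=379866
5 | pay 80642 | balance=303288
6 | pay 72843 | balance=233690

233690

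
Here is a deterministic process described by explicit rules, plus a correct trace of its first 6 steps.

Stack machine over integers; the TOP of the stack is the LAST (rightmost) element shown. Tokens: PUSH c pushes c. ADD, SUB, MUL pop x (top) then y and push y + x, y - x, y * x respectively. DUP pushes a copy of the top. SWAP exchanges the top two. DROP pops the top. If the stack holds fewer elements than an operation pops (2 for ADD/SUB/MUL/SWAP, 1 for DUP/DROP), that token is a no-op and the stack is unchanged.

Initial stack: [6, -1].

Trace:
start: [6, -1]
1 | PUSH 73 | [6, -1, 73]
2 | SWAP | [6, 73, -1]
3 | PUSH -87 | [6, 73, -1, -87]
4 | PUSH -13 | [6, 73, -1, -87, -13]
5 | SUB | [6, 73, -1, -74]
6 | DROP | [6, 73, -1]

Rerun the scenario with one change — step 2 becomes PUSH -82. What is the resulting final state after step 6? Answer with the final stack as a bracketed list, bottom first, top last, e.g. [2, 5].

(re-executing from step 2 with the substitution; state before step 2: [6, -1, 73])
2 | PUSH -82 | [6, -1, 73, -82]
3 | PUSH -87 | [6, -1, 73, -82, -87]
4 | PUSH -13 | [6, -1, 73, -82, -87, -13]
5 | SUB | [6, -1, 73, -82, -74]
6 | DROP | [6, -1, 73, -82]

[6, -1, 73, -82]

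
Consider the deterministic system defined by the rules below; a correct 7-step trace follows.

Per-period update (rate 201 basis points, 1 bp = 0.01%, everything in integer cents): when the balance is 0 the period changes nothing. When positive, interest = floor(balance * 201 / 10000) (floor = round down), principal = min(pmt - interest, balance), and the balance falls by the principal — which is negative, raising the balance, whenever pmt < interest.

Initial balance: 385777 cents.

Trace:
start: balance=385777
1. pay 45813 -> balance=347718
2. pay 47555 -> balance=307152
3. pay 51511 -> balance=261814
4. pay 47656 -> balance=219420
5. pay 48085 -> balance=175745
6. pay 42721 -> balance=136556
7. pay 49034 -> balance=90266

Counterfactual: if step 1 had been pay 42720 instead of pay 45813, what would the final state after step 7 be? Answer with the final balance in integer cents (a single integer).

93752

(re-executing from step 1 with the substitution; state before step 1: balance=385777)
1. pay 42720 -> balance=350811
2. pay 47555 -> balance=310307
3. pay 51511 -> balance=265033
4. pay 47656 -> balance=222704
5. pay 48085 -> balance=179095
6. pay 42721 -> balance=139973
7. pay 49034 -> balance=93752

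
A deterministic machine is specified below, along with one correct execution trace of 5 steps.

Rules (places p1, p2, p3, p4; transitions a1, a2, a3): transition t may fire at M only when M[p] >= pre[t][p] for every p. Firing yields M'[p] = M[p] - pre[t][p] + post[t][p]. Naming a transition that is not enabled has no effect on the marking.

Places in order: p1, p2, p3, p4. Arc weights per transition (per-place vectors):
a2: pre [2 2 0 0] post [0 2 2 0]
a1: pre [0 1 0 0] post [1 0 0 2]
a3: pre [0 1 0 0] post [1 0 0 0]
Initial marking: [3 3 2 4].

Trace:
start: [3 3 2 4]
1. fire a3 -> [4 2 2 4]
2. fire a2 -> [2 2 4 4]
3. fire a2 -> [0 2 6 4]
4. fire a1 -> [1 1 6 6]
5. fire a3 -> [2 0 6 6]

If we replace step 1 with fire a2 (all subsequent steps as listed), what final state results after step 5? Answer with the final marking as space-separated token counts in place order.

(re-executing from step 1 with the substitution; state before step 1: [3 3 2 4])
1. fire a2 -> [1 3 4 4]
2. fire a2 -> [1 3 4 4]
3. fire a2 -> [1 3 4 4]
4. fire a1 -> [2 2 4 6]
5. fire a3 -> [3 1 4 6]

3 1 4 6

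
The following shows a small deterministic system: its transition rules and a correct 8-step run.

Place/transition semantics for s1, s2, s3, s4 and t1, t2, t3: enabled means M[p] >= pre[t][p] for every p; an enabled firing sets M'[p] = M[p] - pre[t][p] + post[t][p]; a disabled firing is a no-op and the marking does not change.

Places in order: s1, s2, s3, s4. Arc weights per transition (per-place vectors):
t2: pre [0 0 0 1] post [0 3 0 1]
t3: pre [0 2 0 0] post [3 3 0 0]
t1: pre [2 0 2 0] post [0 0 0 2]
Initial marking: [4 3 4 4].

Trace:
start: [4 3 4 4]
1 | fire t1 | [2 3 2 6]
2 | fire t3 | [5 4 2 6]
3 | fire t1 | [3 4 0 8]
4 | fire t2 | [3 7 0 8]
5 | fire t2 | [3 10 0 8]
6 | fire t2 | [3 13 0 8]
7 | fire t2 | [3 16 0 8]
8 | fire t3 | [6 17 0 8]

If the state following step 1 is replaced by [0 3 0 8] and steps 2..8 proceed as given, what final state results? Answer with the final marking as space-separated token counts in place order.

6 17 0 8

state after step 1 := [0 3 0 8]
2 | fire t3 | [3 4 0 8]
3 | fire t1 | [3 4 0 8]
4 | fire t2 | [3 7 0 8]
5 | fire t2 | [3 10 0 8]
6 | fire t2 | [3 13 0 8]
7 | fire t2 | [3 16 0 8]
8 | fire t3 | [6 17 0 8]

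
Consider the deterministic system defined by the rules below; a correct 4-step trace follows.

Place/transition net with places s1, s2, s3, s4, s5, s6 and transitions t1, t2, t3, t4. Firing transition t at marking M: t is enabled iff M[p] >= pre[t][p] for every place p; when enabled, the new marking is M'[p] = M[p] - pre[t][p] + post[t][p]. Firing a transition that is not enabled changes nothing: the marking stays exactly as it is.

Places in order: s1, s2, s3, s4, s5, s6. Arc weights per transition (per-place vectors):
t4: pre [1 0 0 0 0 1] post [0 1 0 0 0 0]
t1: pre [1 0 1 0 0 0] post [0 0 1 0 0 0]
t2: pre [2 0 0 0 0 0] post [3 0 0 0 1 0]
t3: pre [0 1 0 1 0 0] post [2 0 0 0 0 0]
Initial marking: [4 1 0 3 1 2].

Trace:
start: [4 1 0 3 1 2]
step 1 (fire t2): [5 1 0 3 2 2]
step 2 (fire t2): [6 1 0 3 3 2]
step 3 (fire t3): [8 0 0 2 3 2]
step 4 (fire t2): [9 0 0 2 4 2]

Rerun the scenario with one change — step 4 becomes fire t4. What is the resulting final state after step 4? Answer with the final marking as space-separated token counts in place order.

(re-executing from step 4 with the substitution; state before step 4: [8 0 0 2 3 2])
step 4 (fire t4): [7 1 0 2 3 1]

7 1 0 2 3 1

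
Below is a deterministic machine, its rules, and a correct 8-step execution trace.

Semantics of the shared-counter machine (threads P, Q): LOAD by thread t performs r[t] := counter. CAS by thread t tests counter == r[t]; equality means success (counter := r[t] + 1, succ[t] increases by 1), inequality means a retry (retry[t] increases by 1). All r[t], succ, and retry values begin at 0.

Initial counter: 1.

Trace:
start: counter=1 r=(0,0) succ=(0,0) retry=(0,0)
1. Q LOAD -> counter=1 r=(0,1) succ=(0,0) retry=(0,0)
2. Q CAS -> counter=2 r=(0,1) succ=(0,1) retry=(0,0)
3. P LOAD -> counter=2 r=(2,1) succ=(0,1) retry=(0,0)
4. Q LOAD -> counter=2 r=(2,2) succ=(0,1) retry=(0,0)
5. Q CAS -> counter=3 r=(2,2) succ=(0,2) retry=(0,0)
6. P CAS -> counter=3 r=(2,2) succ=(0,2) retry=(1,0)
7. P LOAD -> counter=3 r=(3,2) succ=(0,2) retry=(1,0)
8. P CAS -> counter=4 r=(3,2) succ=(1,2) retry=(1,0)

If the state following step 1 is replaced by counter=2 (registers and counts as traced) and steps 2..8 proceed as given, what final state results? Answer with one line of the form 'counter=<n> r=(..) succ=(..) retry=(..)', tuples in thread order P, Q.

counter=4 r=(3,2) succ=(1,1) retry=(1,1)

state after step 1 := counter=2 r=(0,1) succ=(0,0) retry=(0,0)
2. Q CAS -> counter=2 r=(0,1) succ=(0,0) retry=(0,1)
3. P LOAD -> counter=2 r=(2,1) succ=(0,0) retry=(0,1)
4. Q LOAD -> counter=2 r=(2,2) succ=(0,0) retry=(0,1)
5. Q CAS -> counter=3 r=(2,2) succ=(0,1) retry=(0,1)
6. P CAS -> counter=3 r=(2,2) succ=(0,1) retry=(1,1)
7. P LOAD -> counter=3 r=(3,2) succ=(0,1) retry=(1,1)
8. P CAS -> counter=4 r=(3,2) succ=(1,1) retry=(1,1)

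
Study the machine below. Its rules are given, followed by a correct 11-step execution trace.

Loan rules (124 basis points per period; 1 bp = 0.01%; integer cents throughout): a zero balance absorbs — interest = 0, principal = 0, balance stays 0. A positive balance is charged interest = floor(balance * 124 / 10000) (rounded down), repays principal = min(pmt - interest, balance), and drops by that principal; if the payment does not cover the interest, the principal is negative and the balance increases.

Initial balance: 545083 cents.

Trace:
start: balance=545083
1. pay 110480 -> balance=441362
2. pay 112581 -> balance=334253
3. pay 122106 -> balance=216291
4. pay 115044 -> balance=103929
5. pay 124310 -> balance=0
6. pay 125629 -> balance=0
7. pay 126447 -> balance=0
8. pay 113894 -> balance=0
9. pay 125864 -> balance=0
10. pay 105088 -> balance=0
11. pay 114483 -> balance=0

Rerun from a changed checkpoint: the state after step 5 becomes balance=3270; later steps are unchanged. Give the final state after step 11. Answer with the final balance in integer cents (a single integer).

state after step 5 := balance=3270
6. pay 125629 -> balance=0
7. pay 126447 -> balance=0
8. pay 113894 -> balance=0
9. pay 125864 -> balance=0
10. pay 105088 -> balance=0
11. pay 114483 -> balance=0

0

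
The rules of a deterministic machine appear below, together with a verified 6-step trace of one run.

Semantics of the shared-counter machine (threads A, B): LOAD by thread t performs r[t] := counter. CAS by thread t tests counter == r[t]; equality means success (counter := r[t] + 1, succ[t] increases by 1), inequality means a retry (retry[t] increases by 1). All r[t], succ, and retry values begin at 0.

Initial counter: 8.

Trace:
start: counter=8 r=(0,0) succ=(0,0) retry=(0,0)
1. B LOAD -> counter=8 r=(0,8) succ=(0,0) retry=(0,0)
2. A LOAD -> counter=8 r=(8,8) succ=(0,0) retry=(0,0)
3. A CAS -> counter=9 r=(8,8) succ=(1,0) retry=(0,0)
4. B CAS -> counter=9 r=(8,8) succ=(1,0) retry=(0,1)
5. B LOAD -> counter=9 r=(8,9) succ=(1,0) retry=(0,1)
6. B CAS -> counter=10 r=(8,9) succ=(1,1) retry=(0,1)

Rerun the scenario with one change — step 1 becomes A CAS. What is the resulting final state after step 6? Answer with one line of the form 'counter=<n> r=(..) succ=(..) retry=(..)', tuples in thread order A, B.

counter=10 r=(8,9) succ=(1,1) retry=(1,1)

(re-executing from step 1 with the substitution; state before step 1: counter=8 r=(0,0) succ=(0,0) retry=(0,0))
1. A CAS -> counter=8 r=(0,0) succ=(0,0) retry=(1,0)
2. A LOAD -> counter=8 r=(8,0) succ=(0,0) retry=(1,0)
3. A CAS -> counter=9 r=(8,0) succ=(1,0) retry=(1,0)
4. B CAS -> counter=9 r=(8,0) succ=(1,0) retry=(1,1)
5. B LOAD -> counter=9 r=(8,9) succ=(1,0) retry=(1,1)
6. B CAS -> counter=10 r=(8,9) succ=(1,1) retry=(1,1)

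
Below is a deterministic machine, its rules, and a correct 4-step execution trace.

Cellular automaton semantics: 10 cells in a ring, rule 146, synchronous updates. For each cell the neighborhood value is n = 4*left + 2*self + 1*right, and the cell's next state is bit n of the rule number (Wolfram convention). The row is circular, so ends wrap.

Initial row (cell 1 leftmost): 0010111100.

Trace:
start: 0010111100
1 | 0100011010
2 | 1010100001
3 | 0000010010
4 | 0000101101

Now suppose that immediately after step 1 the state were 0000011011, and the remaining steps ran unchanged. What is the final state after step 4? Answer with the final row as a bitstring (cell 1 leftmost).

state after step 1 := 0000011011
2 | 1000100000
3 | 0101010001
4 | 0000001010

0000001010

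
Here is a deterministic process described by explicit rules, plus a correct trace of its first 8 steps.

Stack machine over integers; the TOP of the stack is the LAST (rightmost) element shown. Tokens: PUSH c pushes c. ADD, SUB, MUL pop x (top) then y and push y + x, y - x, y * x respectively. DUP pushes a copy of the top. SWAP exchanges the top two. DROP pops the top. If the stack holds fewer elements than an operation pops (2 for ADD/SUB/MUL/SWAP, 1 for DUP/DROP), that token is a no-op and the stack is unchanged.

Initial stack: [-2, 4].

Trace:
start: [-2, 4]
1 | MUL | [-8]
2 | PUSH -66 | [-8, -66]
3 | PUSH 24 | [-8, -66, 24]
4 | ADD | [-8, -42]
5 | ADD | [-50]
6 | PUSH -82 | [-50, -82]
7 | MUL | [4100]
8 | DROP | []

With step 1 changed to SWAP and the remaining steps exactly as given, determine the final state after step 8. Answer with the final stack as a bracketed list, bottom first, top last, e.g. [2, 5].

(re-executing from step 1 with the substitution; state before step 1: [-2, 4])
1 | SWAP | [4, -2]
2 | PUSH -66 | [4, -2, -66]
3 | PUSH 24 | [4, -2, -66, 24]
4 | ADD | [4, -2, -42]
5 | ADD | [4, -44]
6 | PUSH -82 | [4, -44, -82]
7 | MUL | [4, 3608]
8 | DROP | [4]

[4]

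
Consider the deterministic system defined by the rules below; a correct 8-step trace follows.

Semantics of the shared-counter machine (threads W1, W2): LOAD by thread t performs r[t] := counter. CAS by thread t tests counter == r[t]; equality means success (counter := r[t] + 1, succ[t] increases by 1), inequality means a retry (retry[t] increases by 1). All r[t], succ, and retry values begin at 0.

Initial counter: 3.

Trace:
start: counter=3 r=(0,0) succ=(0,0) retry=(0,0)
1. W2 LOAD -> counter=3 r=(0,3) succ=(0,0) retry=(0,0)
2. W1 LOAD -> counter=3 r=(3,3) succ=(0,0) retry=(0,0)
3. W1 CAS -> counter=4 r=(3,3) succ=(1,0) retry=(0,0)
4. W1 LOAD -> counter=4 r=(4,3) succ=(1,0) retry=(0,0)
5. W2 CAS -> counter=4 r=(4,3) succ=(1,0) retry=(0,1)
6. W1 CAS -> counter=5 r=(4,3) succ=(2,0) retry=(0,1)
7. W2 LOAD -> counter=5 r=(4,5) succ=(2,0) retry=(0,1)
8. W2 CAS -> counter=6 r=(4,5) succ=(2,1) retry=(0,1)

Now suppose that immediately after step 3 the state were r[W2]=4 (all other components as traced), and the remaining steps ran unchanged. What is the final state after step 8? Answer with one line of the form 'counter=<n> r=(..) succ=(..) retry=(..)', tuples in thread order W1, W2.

counter=6 r=(4,5) succ=(1,2) retry=(1,0)

state after step 3 := counter=4 r=(3,4) succ=(1,0) retry=(0,0)
4. W1 LOAD -> counter=4 r=(4,4) succ=(1,0) retry=(0,0)
5. W2 CAS -> counter=5 r=(4,4) succ=(1,1) retry=(0,0)
6. W1 CAS -> counter=5 r=(4,4) succ=(1,1) retry=(1,0)
7. W2 LOAD -> counter=5 r=(4,5) succ=(1,1) retry=(1,0)
8. W2 CAS -> counter=6 r=(4,5) succ=(1,2) retry=(1,0)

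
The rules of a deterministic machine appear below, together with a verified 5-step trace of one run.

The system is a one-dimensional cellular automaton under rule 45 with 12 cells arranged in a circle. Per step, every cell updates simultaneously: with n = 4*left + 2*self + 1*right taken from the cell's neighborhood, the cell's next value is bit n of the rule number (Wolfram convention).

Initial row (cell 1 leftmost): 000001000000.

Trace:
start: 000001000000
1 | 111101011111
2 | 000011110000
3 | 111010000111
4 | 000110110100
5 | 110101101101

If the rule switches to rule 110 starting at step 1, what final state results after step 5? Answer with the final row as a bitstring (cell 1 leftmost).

110001000000

(re-executing steps 1..5 under rule 110; state before step 1: 000001000000)
1 | 000011000000
2 | 000111000000
3 | 001101000000
4 | 011111000000
5 | 110001000000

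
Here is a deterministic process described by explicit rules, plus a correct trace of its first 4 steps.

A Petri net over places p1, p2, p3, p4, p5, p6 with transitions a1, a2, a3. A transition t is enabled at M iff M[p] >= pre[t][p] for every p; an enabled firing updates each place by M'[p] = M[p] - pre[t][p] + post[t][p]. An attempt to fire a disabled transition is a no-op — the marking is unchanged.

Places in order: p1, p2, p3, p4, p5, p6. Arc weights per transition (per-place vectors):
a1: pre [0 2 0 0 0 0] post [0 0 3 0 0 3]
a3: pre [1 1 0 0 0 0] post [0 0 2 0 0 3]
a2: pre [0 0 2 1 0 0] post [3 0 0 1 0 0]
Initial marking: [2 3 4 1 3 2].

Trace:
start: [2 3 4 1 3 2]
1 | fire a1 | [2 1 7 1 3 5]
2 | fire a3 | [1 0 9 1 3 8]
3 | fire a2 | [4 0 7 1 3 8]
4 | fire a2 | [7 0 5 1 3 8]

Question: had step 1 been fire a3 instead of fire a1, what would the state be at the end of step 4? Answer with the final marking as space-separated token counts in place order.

(re-executing from step 1 with the substitution; state before step 1: [2 3 4 1 3 2])
1 | fire a3 | [1 2 6 1 3 5]
2 | fire a3 | [0 1 8 1 3 8]
3 | fire a2 | [3 1 6 1 3 8]
4 | fire a2 | [6 1 4 1 3 8]

6 1 4 1 3 8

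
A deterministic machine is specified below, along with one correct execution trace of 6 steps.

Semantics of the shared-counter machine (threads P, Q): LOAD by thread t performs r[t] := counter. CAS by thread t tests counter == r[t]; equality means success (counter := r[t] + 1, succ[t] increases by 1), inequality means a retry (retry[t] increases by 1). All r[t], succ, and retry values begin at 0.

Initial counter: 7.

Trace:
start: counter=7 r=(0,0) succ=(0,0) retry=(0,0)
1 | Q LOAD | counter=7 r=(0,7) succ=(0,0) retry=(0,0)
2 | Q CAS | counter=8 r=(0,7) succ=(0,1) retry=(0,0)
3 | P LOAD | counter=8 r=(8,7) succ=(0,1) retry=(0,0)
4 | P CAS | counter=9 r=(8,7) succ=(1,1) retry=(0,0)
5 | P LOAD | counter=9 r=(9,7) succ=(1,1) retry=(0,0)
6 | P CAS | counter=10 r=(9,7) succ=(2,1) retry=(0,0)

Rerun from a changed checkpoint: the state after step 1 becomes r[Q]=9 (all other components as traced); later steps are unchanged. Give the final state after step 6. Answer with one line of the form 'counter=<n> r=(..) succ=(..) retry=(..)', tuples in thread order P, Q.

counter=9 r=(8,9) succ=(2,0) retry=(0,1)

state after step 1 := counter=7 r=(0,9) succ=(0,0) retry=(0,0)
2 | Q CAS | counter=7 r=(0,9) succ=(0,0) retry=(0,1)
3 | P LOAD | counter=7 r=(7,9) succ=(0,0) retry=(0,1)
4 | P CAS | counter=8 r=(7,9) succ=(1,0) retry=(0,1)
5 | P LOAD | counter=8 r=(8,9) succ=(1,0) retry=(0,1)
6 | P CAS | counter=9 r=(8,9) succ=(2,0) retry=(0,1)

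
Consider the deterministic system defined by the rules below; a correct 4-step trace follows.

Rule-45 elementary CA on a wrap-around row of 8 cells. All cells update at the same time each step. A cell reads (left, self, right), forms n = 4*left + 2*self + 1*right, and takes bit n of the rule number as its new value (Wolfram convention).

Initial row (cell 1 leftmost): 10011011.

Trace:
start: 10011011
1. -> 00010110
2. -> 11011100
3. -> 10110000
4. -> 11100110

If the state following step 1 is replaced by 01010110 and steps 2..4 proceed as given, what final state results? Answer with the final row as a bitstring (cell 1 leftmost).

11011101

state after step 1 := 01010110
2. -> 01111100
3. -> 01000001
4. -> 11011101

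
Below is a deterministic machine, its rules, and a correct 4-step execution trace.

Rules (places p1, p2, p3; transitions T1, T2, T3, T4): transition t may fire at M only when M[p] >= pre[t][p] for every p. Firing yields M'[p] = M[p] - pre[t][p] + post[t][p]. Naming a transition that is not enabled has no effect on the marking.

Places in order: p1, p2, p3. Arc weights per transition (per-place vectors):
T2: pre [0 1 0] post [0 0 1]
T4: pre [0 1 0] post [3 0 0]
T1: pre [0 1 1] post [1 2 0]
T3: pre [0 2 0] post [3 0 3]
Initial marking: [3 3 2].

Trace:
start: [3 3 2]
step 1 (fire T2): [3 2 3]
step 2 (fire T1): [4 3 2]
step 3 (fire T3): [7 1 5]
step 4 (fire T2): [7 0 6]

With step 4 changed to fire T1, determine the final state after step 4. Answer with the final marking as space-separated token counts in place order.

8 2 4

(re-executing from step 4 with the substitution; state before step 4: [7 1 5])
step 4 (fire T1): [8 2 4]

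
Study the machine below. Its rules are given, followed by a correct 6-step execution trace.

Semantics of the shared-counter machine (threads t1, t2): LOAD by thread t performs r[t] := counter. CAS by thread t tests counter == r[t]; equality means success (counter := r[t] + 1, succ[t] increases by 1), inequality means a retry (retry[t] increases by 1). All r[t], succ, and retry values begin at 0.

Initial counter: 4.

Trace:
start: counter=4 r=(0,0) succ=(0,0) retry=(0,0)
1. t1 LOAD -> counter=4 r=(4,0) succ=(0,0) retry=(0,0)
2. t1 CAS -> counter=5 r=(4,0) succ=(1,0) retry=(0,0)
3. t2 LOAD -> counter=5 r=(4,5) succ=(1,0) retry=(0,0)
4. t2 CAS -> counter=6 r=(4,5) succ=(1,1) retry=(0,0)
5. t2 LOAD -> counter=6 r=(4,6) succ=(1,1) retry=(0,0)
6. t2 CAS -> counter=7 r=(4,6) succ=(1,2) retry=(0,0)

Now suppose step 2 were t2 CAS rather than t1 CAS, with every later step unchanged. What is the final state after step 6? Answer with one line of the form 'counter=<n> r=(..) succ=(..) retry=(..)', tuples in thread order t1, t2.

(re-executing from step 2 with the substitution; state before step 2: counter=4 r=(4,0) succ=(0,0) retry=(0,0))
2. t2 CAS -> counter=4 r=(4,0) succ=(0,0) retry=(0,1)
3. t2 LOAD -> counter=4 r=(4,4) succ=(0,0) retry=(0,1)
4. t2 CAS -> counter=5 r=(4,4) succ=(0,1) retry=(0,1)
5. t2 LOAD -> counter=5 r=(4,5) succ=(0,1) retry=(0,1)
6. t2 CAS -> counter=6 r=(4,5) succ=(0,2) retry=(0,1)

counter=6 r=(4,5) succ=(0,2) retry=(0,1)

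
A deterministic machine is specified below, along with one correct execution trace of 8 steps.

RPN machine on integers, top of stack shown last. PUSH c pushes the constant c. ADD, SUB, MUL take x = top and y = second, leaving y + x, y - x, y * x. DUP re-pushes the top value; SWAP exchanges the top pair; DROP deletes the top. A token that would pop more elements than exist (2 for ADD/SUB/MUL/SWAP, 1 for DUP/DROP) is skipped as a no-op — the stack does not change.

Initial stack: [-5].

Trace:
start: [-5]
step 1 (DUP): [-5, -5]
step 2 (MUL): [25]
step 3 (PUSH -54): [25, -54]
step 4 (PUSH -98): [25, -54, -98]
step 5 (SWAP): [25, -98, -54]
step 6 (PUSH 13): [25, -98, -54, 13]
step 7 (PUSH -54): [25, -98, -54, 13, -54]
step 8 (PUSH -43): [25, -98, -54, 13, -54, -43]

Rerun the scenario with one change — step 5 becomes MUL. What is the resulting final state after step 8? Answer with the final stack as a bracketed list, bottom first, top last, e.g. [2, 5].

[25, 5292, 13, -54, -43]

(re-executing from step 5 with the substitution; state before step 5: [25, -54, -98])
step 5 (MUL): [25, 5292]
step 6 (PUSH 13): [25, 5292, 13]
step 7 (PUSH -54): [25, 5292, 13, -54]
step 8 (PUSH -43): [25, 5292, 13, -54, -43]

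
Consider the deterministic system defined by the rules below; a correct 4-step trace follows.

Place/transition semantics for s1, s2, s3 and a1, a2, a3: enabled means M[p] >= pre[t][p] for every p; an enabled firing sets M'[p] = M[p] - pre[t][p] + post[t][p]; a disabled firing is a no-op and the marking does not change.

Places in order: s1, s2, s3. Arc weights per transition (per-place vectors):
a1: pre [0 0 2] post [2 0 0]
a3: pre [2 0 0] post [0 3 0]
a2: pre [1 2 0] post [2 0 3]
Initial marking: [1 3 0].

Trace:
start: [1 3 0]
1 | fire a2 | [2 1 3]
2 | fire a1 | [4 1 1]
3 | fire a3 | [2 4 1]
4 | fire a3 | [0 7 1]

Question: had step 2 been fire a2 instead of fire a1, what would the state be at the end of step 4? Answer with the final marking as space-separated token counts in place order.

0 4 3

(re-executing from step 2 with the substitution; state before step 2: [2 1 3])
2 | fire a2 | [2 1 3]
3 | fire a3 | [0 4 3]
4 | fire a3 | [0 4 3]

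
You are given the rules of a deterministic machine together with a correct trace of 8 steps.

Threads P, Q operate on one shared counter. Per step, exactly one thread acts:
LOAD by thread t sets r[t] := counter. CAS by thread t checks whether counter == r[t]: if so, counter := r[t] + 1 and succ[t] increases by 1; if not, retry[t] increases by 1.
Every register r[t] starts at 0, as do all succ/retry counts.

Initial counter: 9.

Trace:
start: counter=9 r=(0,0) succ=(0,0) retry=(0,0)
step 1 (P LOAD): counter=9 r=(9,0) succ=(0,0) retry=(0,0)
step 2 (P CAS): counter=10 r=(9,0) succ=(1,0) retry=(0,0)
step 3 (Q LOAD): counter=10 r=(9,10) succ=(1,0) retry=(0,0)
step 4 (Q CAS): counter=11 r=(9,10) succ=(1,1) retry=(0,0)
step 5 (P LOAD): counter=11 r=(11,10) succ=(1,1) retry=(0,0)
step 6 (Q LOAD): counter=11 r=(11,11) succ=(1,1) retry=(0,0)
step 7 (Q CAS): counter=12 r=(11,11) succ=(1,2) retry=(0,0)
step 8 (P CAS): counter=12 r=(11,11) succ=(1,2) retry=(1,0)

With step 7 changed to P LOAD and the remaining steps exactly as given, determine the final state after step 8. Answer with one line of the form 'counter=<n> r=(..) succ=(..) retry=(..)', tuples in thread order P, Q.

counter=12 r=(11,11) succ=(2,1) retry=(0,0)

(re-executing from step 7 with the substitution; state before step 7: counter=11 r=(11,11) succ=(1,1) retry=(0,0))
step 7 (P LOAD): counter=11 r=(11,11) succ=(1,1) retry=(0,0)
step 8 (P CAS): counter=12 r=(11,11) succ=(2,1) retry=(0,0)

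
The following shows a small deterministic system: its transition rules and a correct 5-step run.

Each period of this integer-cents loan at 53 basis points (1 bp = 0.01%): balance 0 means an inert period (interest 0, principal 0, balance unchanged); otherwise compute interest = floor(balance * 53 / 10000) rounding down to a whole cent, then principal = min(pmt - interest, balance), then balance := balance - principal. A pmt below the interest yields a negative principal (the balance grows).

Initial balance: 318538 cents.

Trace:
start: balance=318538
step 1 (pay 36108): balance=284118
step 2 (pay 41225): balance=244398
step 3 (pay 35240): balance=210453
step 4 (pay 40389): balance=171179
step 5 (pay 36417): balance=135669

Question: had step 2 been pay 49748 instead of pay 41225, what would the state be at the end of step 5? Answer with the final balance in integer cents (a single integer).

(re-executing from step 2 with the substitution; state before step 2: balance=284118)
step 2 (pay 49748): balance=235875
step 3 (pay 35240): balance=201885
step 4 (pay 40389): balance=162565
step 5 (pay 36417): balance=127009

127009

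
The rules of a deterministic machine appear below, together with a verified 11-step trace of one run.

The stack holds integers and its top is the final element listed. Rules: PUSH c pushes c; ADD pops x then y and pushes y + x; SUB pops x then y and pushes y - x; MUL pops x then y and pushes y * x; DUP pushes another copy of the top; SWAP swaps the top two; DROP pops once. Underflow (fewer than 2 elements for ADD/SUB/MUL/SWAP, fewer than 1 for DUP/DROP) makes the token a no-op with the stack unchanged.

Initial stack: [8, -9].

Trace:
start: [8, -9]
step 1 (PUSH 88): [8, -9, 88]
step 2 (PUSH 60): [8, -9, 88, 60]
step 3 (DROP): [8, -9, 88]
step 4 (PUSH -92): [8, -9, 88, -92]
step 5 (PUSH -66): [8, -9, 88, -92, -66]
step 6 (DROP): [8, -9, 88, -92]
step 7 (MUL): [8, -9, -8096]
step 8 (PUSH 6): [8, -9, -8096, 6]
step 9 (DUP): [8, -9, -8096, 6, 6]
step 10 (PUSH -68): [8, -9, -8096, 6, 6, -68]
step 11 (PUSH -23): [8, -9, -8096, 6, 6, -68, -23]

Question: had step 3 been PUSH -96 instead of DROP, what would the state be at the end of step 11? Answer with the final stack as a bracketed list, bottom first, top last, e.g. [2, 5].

[8, -9, 88, 60, 8832, 6, 6, -68, -23]

(re-executing from step 3 with the substitution; state before step 3: [8, -9, 88, 60])
step 3 (PUSH -96): [8, -9, 88, 60, -96]
step 4 (PUSH -92): [8, -9, 88, 60, -96, -92]
step 5 (PUSH -66): [8, -9, 88, 60, -96, -92, -66]
step 6 (DROP): [8, -9, 88, 60, -96, -92]
step 7 (MUL): [8, -9, 88, 60, 8832]
step 8 (PUSH 6): [8, -9, 88, 60, 8832, 6]
step 9 (DUP): [8, -9, 88, 60, 8832, 6, 6]
step 10 (PUSH -68): [8, -9, 88, 60, 8832, 6, 6, -68]
step 11 (PUSH -23): [8, -9, 88, 60, 8832, 6, 6, -68, -23]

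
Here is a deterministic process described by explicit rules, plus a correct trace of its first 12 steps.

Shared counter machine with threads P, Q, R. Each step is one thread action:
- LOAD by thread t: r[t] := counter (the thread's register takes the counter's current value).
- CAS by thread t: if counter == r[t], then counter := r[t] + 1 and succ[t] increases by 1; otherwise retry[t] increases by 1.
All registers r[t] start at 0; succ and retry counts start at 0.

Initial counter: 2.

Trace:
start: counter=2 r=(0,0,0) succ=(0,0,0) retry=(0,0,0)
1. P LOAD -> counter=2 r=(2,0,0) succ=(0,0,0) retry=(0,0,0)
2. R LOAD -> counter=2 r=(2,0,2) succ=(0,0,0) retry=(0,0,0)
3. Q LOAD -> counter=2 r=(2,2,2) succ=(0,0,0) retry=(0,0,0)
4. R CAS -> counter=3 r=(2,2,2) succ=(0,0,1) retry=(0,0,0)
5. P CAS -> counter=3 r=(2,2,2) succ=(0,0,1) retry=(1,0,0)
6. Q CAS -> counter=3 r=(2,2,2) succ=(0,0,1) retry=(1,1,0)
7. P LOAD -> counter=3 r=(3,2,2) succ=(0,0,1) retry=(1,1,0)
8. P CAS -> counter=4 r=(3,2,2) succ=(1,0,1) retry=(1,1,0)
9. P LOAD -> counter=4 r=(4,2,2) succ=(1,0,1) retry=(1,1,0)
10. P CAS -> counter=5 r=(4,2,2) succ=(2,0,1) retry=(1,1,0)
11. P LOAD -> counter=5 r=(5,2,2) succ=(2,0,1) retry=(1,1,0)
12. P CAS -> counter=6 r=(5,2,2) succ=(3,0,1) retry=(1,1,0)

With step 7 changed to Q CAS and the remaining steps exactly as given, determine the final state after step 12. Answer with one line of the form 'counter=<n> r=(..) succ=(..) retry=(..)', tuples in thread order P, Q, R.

(re-executing from step 7 with the substitution; state before step 7: counter=3 r=(2,2,2) succ=(0,0,1) retry=(1,1,0))
7. Q CAS -> counter=3 r=(2,2,2) succ=(0,0,1) retry=(1,2,0)
8. P CAS -> counter=3 r=(2,2,2) succ=(0,0,1) retry=(2,2,0)
9. P LOAD -> counter=3 r=(3,2,2) succ=(0,0,1) retry=(2,2,0)
10. P CAS -> counter=4 r=(3,2,2) succ=(1,0,1) retry=(2,2,0)
11. P LOAD -> counter=4 r=(4,2,2) succ=(1,0,1) retry=(2,2,0)
12. P CAS -> counter=5 r=(4,2,2) succ=(2,0,1) retry=(2,2,0)

counter=5 r=(4,2,2) succ=(2,0,1) retry=(2,2,0)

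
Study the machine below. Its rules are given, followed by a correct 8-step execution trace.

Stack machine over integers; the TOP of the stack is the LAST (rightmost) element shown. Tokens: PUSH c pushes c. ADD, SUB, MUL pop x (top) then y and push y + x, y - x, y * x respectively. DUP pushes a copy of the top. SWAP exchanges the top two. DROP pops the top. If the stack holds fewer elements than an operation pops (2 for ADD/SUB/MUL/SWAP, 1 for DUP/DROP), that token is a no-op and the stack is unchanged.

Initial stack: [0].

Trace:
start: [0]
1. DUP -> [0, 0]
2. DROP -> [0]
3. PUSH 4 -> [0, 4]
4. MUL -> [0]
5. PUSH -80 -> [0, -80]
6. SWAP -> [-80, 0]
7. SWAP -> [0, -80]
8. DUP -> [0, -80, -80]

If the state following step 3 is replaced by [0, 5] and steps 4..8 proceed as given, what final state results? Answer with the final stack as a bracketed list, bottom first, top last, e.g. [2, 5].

state after step 3 := [0, 5]
4. MUL -> [0]
5. PUSH -80 -> [0, -80]
6. SWAP -> [-80, 0]
7. SWAP -> [0, -80]
8. DUP -> [0, -80, -80]

[0, -80, -80]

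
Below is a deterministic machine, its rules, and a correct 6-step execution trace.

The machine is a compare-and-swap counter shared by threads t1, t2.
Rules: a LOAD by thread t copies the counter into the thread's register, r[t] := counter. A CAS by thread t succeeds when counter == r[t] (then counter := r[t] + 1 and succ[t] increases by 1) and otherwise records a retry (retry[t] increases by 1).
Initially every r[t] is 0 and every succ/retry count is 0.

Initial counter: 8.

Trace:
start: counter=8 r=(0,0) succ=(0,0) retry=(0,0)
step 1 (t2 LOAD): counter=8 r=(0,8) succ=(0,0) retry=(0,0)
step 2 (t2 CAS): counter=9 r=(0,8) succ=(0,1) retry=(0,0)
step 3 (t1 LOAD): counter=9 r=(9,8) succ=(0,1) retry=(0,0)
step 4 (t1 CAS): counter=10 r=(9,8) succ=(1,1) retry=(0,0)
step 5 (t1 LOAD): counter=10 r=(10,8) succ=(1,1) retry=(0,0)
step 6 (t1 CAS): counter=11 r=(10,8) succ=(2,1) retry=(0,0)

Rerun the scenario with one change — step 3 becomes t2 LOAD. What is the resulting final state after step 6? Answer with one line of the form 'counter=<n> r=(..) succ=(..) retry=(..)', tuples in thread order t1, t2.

(re-executing from step 3 with the substitution; state before step 3: counter=9 r=(0,8) succ=(0,1) retry=(0,0))
step 3 (t2 LOAD): counter=9 r=(0,9) succ=(0,1) retry=(0,0)
step 4 (t1 CAS): counter=9 r=(0,9) succ=(0,1) retry=(1,0)
step 5 (t1 LOAD): counter=9 r=(9,9) succ=(0,1) retry=(1,0)
step 6 (t1 CAS): counter=10 r=(9,9) succ=(1,1) retry=(1,0)

counter=10 r=(9,9) succ=(1,1) retry=(1,0)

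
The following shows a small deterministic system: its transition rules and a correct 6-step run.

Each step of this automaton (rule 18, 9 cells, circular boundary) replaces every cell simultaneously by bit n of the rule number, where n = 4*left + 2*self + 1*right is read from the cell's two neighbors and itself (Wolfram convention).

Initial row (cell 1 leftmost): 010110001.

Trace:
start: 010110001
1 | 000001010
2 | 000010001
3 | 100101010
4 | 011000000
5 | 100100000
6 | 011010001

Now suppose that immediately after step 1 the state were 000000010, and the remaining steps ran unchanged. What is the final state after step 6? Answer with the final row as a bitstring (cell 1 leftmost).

010010000

state after step 1 := 000000010
2 | 000000101
3 | 100001000
4 | 010010101
5 | 001100000
6 | 010010000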